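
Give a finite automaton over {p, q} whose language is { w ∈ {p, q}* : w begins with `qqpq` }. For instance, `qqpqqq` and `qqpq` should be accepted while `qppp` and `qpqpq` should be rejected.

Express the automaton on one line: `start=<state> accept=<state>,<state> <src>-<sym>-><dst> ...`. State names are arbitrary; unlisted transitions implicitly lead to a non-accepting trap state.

start=A accept=E A-p->F A-q->B B-p->F B-q->C C-p->D C-q->F D-p->F D-q->E E-p->E E-q->E F-p->F F-q->F

Check the first 4 symbols one by one: A through D record how many have matched `qqpq` so far; any wrong symbol goes to the dead state F. After all 4 match we enter the accepting sink E.
       p  q 
>  A   F  B 
   B   F  C 
   C   D  F 
   D   F  E 
 * E   E  E 
   F   F  F 
(> = start, * = accepting)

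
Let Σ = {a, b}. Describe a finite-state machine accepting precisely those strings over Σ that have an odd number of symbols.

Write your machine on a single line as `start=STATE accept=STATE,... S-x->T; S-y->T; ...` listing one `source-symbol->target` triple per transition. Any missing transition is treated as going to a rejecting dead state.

Only the length mod 2 matters, so use a 2-cycle: from any state, every input symbol moves to the next state, wrapping s1 back to s0. Mark s1 accepting.
A 2-state machine:
        a   b  
>  s0   s1  s1 
 * s1   s0  s0 
(> = start, * = accepting)

start=s0; accept=s1; s0-a->s1; s0-b->s1; s1-a->s0; s1-b->s0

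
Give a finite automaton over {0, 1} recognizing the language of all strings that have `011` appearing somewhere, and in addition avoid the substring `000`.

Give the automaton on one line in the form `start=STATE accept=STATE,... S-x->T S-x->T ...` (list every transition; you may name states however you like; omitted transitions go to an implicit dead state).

Build one automaton per condition and run them in lockstep. The first has 4 states tracking whether and how much of `011` has been seen; the second has 4 states tracking partial matches of the forbidden pattern `000`. A product state is a pair (one from each), accepting exactly when both do. Minimizing collapses redundant product states.
        0   1  
>  S0   S1  S0 
   S1   S2  S3 
   S2   S4  S3 
   S3   S1  S5 
   S4   S4  S4 
 * S5   S6  S5 
 * S6   S7  S5 
 * S7   S4  S5 
(> = start, * = accepting)

start=S0 accept=S5,S6,S7 S0-0->S1 S0-1->S0 S1-0->S2 S1-1->S3 S2-0->S4 S2-1->S3 S3-0->S1 S3-1->S5 S4-0->S4 S4-1->S4 S5-0->S6 S5-1->S5 S6-0->S7 S6-1->S5 S7-0->S4 S7-1->S5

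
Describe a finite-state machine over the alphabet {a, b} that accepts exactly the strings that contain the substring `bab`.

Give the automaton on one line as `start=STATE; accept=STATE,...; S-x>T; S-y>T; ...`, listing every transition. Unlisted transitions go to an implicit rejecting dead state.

start=S0; accept=S3; S0-a>S0; S0-b>S1; S1-a>S2; S1-b>S1; S2-a>S0; S2-b>S3; S3-a>S3; S3-b>S3

Track how much of `bab` has been matched so far: state S0 is no progress, S3 is the absorbing accept state reached once `bab` has occurred. Intermediate states record partial matches; on a mismatch, fall back to the longest reusable overlap.
With 4 states:
        a   b  
>  S0   S0  S1 
   S1   S2  S1 
   S2   S0  S3 
 * S3   S3  S3 
(> = start, * = accepting)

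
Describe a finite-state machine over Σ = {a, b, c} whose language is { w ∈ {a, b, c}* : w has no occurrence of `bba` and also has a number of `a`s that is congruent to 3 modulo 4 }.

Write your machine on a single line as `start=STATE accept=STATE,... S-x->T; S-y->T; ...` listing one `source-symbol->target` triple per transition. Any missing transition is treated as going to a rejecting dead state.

start=S0; accept=S6,S10,S13; S0-a->S1; S0-b->S2; S0-c->S0; S1-a->S3; S1-b->S4; S1-c->S1; S2-a->S1; S2-b->S5; S2-c->S0; S3-a->S6; S3-b->S7; S3-c->S3; S4-a->S3; S4-b->S8; S4-c->S1; S5-a->S9; S5-b->S5; S5-c->S0; S6-a->S0; S6-b->S10; S6-c->S6; S7-a->S6; S7-b->S11; S7-c->S3; S8-a->S12; S8-b->S8; S8-c->S1; S9-a->S12; S9-b->S9; S9-c->S9; S10-a->S0; S10-b->S13; S10-c->S6; S11-a->S14; S11-b->S11; S11-c->S3; S12-a->S14; S12-b->S12; S12-c->S12; S13-a->S15; S13-b->S13; S13-c->S6; S14-a->S15; S14-b->S14; S14-c->S14; S15-a->S9; S15-b->S15; S15-c->S15

Build one automaton per condition and run them in lockstep. The first has 4 states tracking partial matches of the forbidden pattern `bba`; the second has 4 states tracking the count of `a`s modulo 4. A product state is a pair (one from each), accepting exactly when both do.
          a    b    c  
>  S0     S1   S2   S0 
   S1     S3   S4   S1 
   S2     S1   S5   S0 
   S3     S6   S7   S3 
   S4     S3   S8   S1 
   S5     S9   S5   S0 
 * S6     S0  S10   S6 
   S7     S6  S11   S3 
   S8    S12   S8   S1 
   S9    S12   S9   S9 
 * S10    S0  S13   S6 
   S11   S14  S11   S3 
   S12   S14  S12  S12 
 * S13   S15  S13   S6 
   S14   S15  S14  S14 
   S15    S9  S15  S15 
(> = start, * = accepting)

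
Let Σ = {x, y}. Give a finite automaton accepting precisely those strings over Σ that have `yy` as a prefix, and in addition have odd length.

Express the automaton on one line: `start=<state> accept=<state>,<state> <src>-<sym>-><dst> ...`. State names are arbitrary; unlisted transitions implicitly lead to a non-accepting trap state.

start=S0 accept=S5 S0-x->S1 S0-y->S2 S1-x->S3 S1-y->S3 S2-x->S3 S2-y->S4 S3-x->S1 S3-y->S1 S4-x->S5 S4-y->S5 S5-x->S4 S5-y->S4

Build one automaton per condition and run them in lockstep. The first has 4 states tracking whether the input so far still matches the prefix `yy`; the second has 2 states tracking the input length modulo 2. A product state is a pair (one from each), accepting exactly when both do.
With 6 states:
        x   y  
>  S0   S1  S2 
   S1   S3  S3 
   S2   S3  S4 
   S3   S1  S1 
   S4   S5  S5 
 * S5   S4  S4 
(> = start, * = accepting)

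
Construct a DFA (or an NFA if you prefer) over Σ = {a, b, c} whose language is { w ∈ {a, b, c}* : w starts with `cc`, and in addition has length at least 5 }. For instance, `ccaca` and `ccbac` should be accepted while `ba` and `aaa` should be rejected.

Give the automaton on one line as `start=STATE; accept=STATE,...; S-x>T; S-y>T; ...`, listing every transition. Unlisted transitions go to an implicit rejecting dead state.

Run two small machines in parallel and take their product. The first has 4 states tracking whether the input so far still matches the prefix `cc`; the second has 7 states tracking the input length, saturating at 6. A product state is a pair (one from each), accepting exactly when both do. Minimizing collapses redundant product states.
A 7-state machine:
        a   b   c  
>  S0   S1  S1  S2 
   S1   S1  S1  S1 
   S2   S1  S1  S3 
   S3   S4  S4  S4 
   S4   S5  S5  S5 
   S5   S6  S6  S6 
 * S6   S6  S6  S6 
(> = start, * = accepting)

start=S0; accept=S6; S0-a>S1; S0-b>S1; S0-c>S2; S1-a>S1; S1-b>S1; S1-c>S1; S2-a>S1; S2-b>S1; S2-c>S3; S3-a>S4; S3-b>S4; S3-c>S4; S4-a>S5; S4-b>S5; S4-c>S5; S5-a>S6; S5-b>S6; S5-c>S6; S6-a>S6; S6-b>S6; S6-c>S6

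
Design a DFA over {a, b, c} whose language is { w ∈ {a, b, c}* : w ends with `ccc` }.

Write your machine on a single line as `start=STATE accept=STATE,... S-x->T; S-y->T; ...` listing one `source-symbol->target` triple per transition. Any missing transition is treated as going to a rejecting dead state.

start=q0; accept=q3; q0-a->q0; q0-b->q0; q0-c->q1; q1-a->q0; q1-b->q0; q1-c->q2; q2-a->q0; q2-b->q0; q2-c->q3; q3-a->q0; q3-b->q0; q3-c->q3

Let each state record the length of the longest suffix of the input read so far that is also a prefix of `ccc`. q1 means the last symbol is `c`; q2 means the last 2 symbols are `cc`; q3 means the last 3 symbols are `ccc`. Accept only at q3, where the string currently ends in `ccc`.
A 4-state machine:
        a   b   c  
>  q0   q0  q0  q1 
   q1   q0  q0  q2 
   q2   q0  q0  q3 
 * q3   q0  q0  q3 
(> = start, * = accepting)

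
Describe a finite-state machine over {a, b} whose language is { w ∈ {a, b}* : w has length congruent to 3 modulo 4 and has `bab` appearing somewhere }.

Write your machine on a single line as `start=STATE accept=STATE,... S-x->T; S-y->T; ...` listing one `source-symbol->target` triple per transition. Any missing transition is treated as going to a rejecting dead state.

Handle the two conditions separately and then intersect. One (4 states) tracks the input length modulo 4; the other (4 states) tracks whether and how much of `bab` has been seen. Each combined state is a pair, one component from each; accept when both components accept.
A 16-state machine:
          a    b  
>  S0     S1   S2 
   S1     S3   S4 
   S2     S5   S4 
   S3     S6   S7 
   S4     S8   S7 
   S5     S6   S9 
   S6     S0  S10 
   S7    S11  S10 
   S8     S0  S12 
 * S9    S12  S12 
   S10   S13   S2 
   S11    S1  S14 
   S12   S14  S14 
   S13    S3  S15 
   S14   S15  S15 
   S15    S9   S9 
(> = start, * = accepting)

start=S0; accept=S9; S0-a->S1; S0-b->S2; S1-a->S3; S1-b->S4; S2-a->S5; S2-b->S4; S3-a->S6; S3-b->S7; S4-a->S8; S4-b->S7; S5-a->S6; S5-b->S9; S6-a->S0; S6-b->S10; S7-a->S11; S7-b->S10; S8-a->S0; S8-b->S12; S9-a->S12; S9-b->S12; S10-a->S13; S10-b->S2; S11-a->S1; S11-b->S14; S12-a->S14; S12-b->S14; S13-a->S3; S13-b->S15; S14-a->S15; S14-b->S15; S15-a->S9; S15-b->S9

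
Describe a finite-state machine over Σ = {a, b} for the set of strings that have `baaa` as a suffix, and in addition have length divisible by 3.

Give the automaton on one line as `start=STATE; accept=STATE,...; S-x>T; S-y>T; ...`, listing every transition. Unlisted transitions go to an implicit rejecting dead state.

Handle the two conditions separately and then intersect. The first has 5 states tracking how much of the suffix `baaa` has currently been matched; the second has 3 states tracking the input length modulo 3. A product state is a pair (one from each), accepting exactly when both do.
15 states suffice.
          a    b  
>  q0     q1   q2 
   q1     q3   q4 
   q2     q5   q4 
   q3     q0   q6 
   q4     q7   q6 
   q5     q8   q6 
   q6     q9   q2 
   q7    q10   q2 
   q8    q11   q2 
   q9    q12   q4 
   q10   q13   q4 
   q11    q3   q4 
   q12   q14   q6 
   q13    q0   q6 
 * q14    q1   q2 
(> = start, * = accepting)

start=q0; accept=q14; q0-a>q1; q0-b>q2; q1-a>q3; q1-b>q4; q2-a>q5; q2-b>q4; q3-a>q0; q3-b>q6; q4-a>q7; q4-b>q6; q5-a>q8; q5-b>q6; q6-a>q9; q6-b>q2; q7-a>q10; q7-b>q2; q8-a>q11; q8-b>q2; q9-a>q12; q9-b>q4; q10-a>q13; q10-b>q4; q11-a>q3; q11-b>q4; q12-a>q14; q12-b>q6; q13-a>q0; q13-b>q6; q14-a>q1; q14-b>q2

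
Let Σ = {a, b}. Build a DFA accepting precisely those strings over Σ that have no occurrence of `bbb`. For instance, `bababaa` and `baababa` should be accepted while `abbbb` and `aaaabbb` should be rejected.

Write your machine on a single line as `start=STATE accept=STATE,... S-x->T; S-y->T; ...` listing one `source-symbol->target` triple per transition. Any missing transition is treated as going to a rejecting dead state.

This is the complement of 'contains `bbb`'. Use the same substring-matching states — q0 through q3 holding how much of `bbb` has just been matched — but flip the accepting set: everything except the trap q3 accepts.
With 4 states:
        a   b  
>* q0   q0  q1 
 * q1   q0  q2 
 * q2   q0  q3 
   q3   q3  q3 
(> = start, * = accepting)

start=q0; accept=q0,q1,q2; q0-a->q0; q0-b->q1; q1-a->q0; q1-b->q2; q2-a->q0; q2-b->q3; q3-a->q3; q3-b->q3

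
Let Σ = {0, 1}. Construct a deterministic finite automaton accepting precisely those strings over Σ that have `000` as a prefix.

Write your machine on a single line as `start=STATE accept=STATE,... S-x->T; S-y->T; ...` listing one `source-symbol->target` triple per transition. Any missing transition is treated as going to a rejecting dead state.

Check the first 3 symbols one by one: q0 through q2 record how many have matched `000` so far; any wrong symbol goes to the dead state q4. After all 3 match we enter the accepting sink q3.
With 5 states:
        0   1  
>  q0   q1  q4 
   q1   q2  q4 
   q2   q3  q4 
 * q3   q3  q3 
   q4   q4  q4 
(> = start, * = accepting)

start=q0; accept=q3; q0-0->q1; q0-1->q4; q1-0->q2; q1-1->q4; q2-0->q3; q2-1->q4; q3-0->q3; q3-1->q3; q4-0->q4; q4-1->q4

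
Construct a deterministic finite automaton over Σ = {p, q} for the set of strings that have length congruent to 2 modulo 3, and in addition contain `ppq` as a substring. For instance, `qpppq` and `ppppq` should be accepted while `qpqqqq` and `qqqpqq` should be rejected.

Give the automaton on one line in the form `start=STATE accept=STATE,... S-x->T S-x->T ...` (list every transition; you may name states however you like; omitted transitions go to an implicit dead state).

start=A accept=L A-p->B A-q->C B-p->D B-q->E C-p->F C-q->E D-p->G D-q->H E-p->I E-q->A F-p->G F-q->A G-p->J G-q->K H-p->K H-q->K I-p->J I-q->C J-p->D J-q->L K-p->L K-q->L L-p->H L-q->H

Run two small machines in parallel and take their product. The first has 3 states tracking the input length modulo 3; the second has 4 states tracking whether and how much of `ppq` has been seen. A product state is a pair (one from each), accepting exactly when both do.
       p  q 
>  A   B  C 
   B   D  E 
   C   F  E 
   D   G  H 
   E   I  A 
   F   G  A 
   G   J  K 
   H   K  K 
   I   J  C 
   J   D  L 
   K   L  L 
 * L   H  H 
(> = start, * = accepting)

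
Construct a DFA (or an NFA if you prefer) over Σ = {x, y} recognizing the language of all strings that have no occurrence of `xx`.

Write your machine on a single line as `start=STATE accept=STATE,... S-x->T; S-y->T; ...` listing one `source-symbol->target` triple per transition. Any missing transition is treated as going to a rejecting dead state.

Track partial matches of the forbidden pattern `xx`. State s2 is a dead state reached once `xx` has occurred; every other state accepts. s0 means no part of `xx` is currently matched.
With 3 states:
        x   y  
>* s0   s1  s0 
 * s1   s2  s0 
   s2   s2  s2 
(> = start, * = accepting)

start=s0; accept=s0,s1; s0-x->s1; s0-y->s0; s1-x->s2; s1-y->s0; s2-x->s2; s2-y->s2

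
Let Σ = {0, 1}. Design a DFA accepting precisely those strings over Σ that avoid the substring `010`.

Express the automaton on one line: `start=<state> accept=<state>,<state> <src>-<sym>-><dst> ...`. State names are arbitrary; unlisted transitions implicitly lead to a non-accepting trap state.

This is the complement of 'contains `010`'. Use the same substring-matching states — q0 through q3 holding how much of `010` has just been matched — but flip the accepting set: everything except the trap q3 accepts.
With 4 states:
        0   1  
>* q0   q1  q0 
 * q1   q1  q2 
 * q2   q3  q0 
   q3   q3  q3 
(> = start, * = accepting)

start=q0 accept=q0,q1,q2 q0-0->q1 q0-1->q0 q1-0->q1 q1-1->q2 q2-0->q3 q2-1->q0 q3-0->q3 q3-1->q3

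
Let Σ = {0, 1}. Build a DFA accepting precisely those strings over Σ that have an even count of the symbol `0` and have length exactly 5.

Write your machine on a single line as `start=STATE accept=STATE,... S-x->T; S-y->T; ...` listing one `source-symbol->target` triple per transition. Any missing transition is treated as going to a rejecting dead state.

Handle the two conditions separately and then intersect. The first has 2 states tracking the count of `0`s modulo 2; the second has 7 states tracking the input length, saturating at 6. A product state is a pair (one from each), accepting exactly when both do. Equivalent product states are then merged.
       0  1 
>  A   B  C 
   B   D  E 
   C   E  D 
   D   F  G 
   E   G  F 
   F   H  I 
   G   I  H 
   H   J  K 
   I   K  J 
   J   J  J 
 * K   J  J 
(> = start, * = accepting)

start=A; accept=K; A-0->B; A-1->C; B-0->D; B-1->E; C-0->E; C-1->D; D-0->F; D-1->G; E-0->G; E-1->F; F-0->H; F-1->I; G-0->I; G-1->H; H-0->J; H-1->K; I-0->K; I-1->J; J-0->J; J-1->J; K-0->J; K-1->J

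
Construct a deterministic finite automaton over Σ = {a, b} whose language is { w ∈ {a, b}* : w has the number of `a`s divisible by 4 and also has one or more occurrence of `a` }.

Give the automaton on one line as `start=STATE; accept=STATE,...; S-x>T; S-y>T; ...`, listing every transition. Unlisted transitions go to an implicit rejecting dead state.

start=S0; accept=S4; S0-a>S1; S0-b>S0; S1-a>S2; S1-b>S1; S2-a>S3; S2-b>S2; S3-a>S4; S3-b>S3; S4-a>S1; S4-b>S4

Handle the two conditions separately and then intersect. One (4 states) tracks the count of `a`s modulo 4; the other (3 states) tracks the count of `a`s, saturating at 2. Each combined state is a pair, one component from each; accept when both components accept. Equivalent product states are then merged.
With 5 states:
        a   b  
>  S0   S1  S0 
   S1   S2  S1 
   S2   S3  S2 
   S3   S4  S3 
 * S4   S1  S4 
(> = start, * = accepting)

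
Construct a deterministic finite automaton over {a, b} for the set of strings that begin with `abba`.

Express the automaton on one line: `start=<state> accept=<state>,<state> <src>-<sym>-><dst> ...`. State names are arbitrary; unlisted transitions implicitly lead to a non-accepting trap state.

start=q0 accept=q4 q0-a->q1 q0-b->q5 q1-a->q5 q1-b->q2 q2-a->q5 q2-b->q3 q3-a->q4 q3-b->q5 q4-a->q4 q4-b->q4 q5-a->q5 q5-b->q5

Check the first 4 symbols one by one: q0 through q3 record how many have matched `abba` so far; any wrong symbol goes to the dead state q5. After all 4 match we enter the accepting sink q4.
6 states suffice.
        a   b  
>  q0   q1  q5 
   q1   q5  q2 
   q2   q5  q3 
   q3   q4  q5 
 * q4   q4  q4 
   q5   q5  q5 
(> = start, * = accepting)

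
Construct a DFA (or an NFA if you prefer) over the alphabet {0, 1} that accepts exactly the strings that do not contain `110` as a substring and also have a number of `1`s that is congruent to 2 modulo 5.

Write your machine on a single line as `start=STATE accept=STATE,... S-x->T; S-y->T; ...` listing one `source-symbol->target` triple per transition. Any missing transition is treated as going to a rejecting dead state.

Handle the two conditions separately and then intersect. The first has 4 states tracking partial matches of the forbidden pattern `110`; the second has 5 states tracking the count of `1`s modulo 5. A product state is a pair (one from each), accepting exactly when both do.
20 states suffice.
          0    1  
>  s0     s0   s1 
   s1     s2   s3 
   s2     s2   s4 
 * s3     s5   s6 
 * s4     s7   s6 
   s5     s5   s8 
   s6     s8   s9 
 * s7     s7  s10 
   s8     s8  s11 
   s9    s11  s12 
   s10   s13   s9 
   s11   s11  s14 
   s12   s14  s15 
   s13   s13  s16 
   s14   s14  s17 
   s15   s17   s3 
   s16   s18  s12 
   s17   s17   s5 
   s18   s18  s19 
   s19    s0  s15 
(> = start, * = accepting)

start=s0; accept=s3,s4,s7; s0-0->s0; s0-1->s1; s1-0->s2; s1-1->s3; s2-0->s2; s2-1->s4; s3-0->s5; s3-1->s6; s4-0->s7; s4-1->s6; s5-0->s5; s5-1->s8; s6-0->s8; s6-1->s9; s7-0->s7; s7-1->s10; s8-0->s8; s8-1->s11; s9-0->s11; s9-1->s12; s10-0->s13; s10-1->s9; s11-0->s11; s11-1->s14; s12-0->s14; s12-1->s15; s13-0->s13; s13-1->s16; s14-0->s14; s14-1->s17; s15-0->s17; s15-1->s3; s16-0->s18; s16-1->s12; s17-0->s17; s17-1->s5; s18-0->s18; s18-1->s19; s19-0->s0; s19-1->s15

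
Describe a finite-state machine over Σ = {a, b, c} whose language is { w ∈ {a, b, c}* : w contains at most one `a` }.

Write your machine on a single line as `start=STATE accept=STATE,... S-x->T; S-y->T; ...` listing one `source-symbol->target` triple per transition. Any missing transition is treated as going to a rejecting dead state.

start=s0; accept=s0,s1; s0-a->s1; s0-b->s0; s0-c->s0; s1-a->s2; s1-b->s1; s1-c->s1; s2-a->s2; s2-b->s2; s2-c->s2

Count `a`s, saturating at 2: state s0 means no `a` yet, s1 means one `a` seen, s2 means more than one. Each `a` increments (capped at s2); other symbols loop. Accept from {s0, s1}.
3 states suffice.
        a   b   c  
>* s0   s1  s0  s0 
 * s1   s2  s1  s1 
   s2   s2  s2  s2 
(> = start, * = accepting)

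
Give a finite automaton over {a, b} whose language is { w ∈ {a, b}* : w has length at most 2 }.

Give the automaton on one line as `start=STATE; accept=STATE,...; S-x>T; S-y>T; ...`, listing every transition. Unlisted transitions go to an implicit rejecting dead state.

We only need to distinguish lengths 0, 1, …, 2, and '>2'. Chain s0 → s1 → s2 → s3 on every symbol, with s3 looping. Accepting states: {s0, s1, s2}.
A 4-state machine:
        a   b  
>* s0   s1  s1 
 * s1   s2  s2 
 * s2   s3  s3 
   s3   s3  s3 
(> = start, * = accepting)

start=s0; accept=s0,s1,s2; s0-a>s1; s0-b>s1; s1-a>s2; s1-b>s2; s2-a>s3; s2-b>s3; s3-a>s3; s3-b>s3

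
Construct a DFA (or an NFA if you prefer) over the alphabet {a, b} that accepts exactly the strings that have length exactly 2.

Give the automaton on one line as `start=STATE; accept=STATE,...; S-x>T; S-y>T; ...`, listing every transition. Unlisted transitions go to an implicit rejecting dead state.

start=q0; accept=q2; q0-a>q1; q0-b>q1; q1-a>q2; q1-b>q2; q2-a>q3; q2-b>q3; q3-a>q3; q3-b>q3

We only need to distinguish lengths 0, 1, …, 2, and '>2'. Chain q0 → q1 → q2 → q3 on every symbol, with q3 looping. Accepting states: {q2}.
4 states suffice.
        a   b  
>  q0   q1  q1 
   q1   q2  q2 
 * q2   q3  q3 
   q3   q3  q3 
(> = start, * = accepting)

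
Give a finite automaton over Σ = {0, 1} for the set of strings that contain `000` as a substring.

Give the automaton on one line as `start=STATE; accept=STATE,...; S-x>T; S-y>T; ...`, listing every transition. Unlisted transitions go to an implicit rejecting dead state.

States s0..s2 record the length of the longest prefix of `000` that matches the current input suffix. Reaching s3 means `000` has been seen, and we stay there forever. Accept from s3.
4 states suffice.
        0   1  
>  s0   s1  s0 
   s1   s2  s0 
   s2   s3  s0 
 * s3   s3  s3 
(> = start, * = accepting)

start=s0; accept=s3; s0-0>s1; s0-1>s0; s1-0>s2; s1-1>s0; s2-0>s3; s2-1>s0; s3-0>s3; s3-1>s3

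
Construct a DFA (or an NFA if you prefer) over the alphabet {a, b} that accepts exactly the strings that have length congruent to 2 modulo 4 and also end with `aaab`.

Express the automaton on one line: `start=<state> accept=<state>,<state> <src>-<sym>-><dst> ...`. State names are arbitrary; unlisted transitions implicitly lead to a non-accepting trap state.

start=S0 accept=S7 S0-a->S1 S0-b->S1 S1-a->S2 S1-b->S2 S2-a->S3 S2-b->S4 S3-a->S5 S3-b->S0 S4-a->S0 S4-b->S0 S5-a->S6 S5-b->S1 S6-a->S2 S6-b->S7 S7-a->S3 S7-b->S4

Run two small machines in parallel and take their product. One (4 states) tracks the input length modulo 4; the other (5 states) tracks how much of the suffix `aaab` has currently been matched. Each combined state is a pair, one component from each; accept when both components accept. Minimizing collapses redundant product states.
        a   b  
>  S0   S1  S1 
   S1   S2  S2 
   S2   S3  S4 
   S3   S5  S0 
   S4   S0  S0 
   S5   S6  S1 
   S6   S2  S7 
 * S7   S3  S4 
(> = start, * = accepting)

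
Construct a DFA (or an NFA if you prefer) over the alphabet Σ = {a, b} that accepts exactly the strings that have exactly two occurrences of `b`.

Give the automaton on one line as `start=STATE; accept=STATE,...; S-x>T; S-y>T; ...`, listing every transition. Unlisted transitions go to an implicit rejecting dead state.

Count `b`s, saturating at 3: states s0 through s2 mean 0 through 2 `b`s seen; s3 means more than 2. Each `b` increments (capped at s3); other symbols loop. Accept from {s2}.
With 4 states:
        a   b  
>  s0   s0  s1 
   s1   s1  s2 
 * s2   s2  s3 
   s3   s3  s3 
(> = start, * = accepting)

start=s0; accept=s2; s0-a>s0; s0-b>s1; s1-a>s1; s1-b>s2; s2-a>s2; s2-b>s3; s3-a>s3; s3-b>s3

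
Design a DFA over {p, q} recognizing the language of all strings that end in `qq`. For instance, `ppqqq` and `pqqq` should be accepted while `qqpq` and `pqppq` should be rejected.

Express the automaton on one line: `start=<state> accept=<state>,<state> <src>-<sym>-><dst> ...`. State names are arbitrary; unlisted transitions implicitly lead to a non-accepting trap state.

Remember how much of `qq` the current input suffix matches. State A means no match yet; B means the last symbol is `q`; C means the last 2 symbols are `qq`. Only C accepts. On a mismatch, fall back to the longest proper suffix that is still a prefix of `qq`.
With 3 states:
       p  q 
>  A   A  B 
   B   A  C 
 * C   A  C 
(> = start, * = accepting)

start=A accept=C A-p->A A-q->B B-p->A B-q->C C-p->A C-q->C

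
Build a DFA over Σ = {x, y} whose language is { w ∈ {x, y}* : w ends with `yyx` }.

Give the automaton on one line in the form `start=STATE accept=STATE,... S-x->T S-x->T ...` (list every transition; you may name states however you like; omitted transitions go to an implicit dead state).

start=q0 accept=q3 q0-x->q0 q0-y->q1 q1-x->q0 q1-y->q2 q2-x->q3 q2-y->q2 q3-x->q0 q3-y->q1

Let each state record the length of the longest suffix of the input read so far that is also a prefix of `yyx`. q1 means the last symbol is `y`; q2 means the last 2 symbols are `yy`; q3 means the last 3 symbols are `yyx`. Accept only at q3, where the string currently ends in `yyx`.
A 4-state machine:
        x   y  
>  q0   q0  q1 
   q1   q0  q2 
   q2   q3  q2 
 * q3   q0  q1 
(> = start, * = accepting)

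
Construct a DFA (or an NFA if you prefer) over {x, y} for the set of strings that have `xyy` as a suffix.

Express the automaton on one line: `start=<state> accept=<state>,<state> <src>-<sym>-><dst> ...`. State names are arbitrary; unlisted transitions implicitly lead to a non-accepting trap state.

start=q0 accept=q3 q0-x->q1 q0-y->q0 q1-x->q1 q1-y->q2 q2-x->q1 q2-y->q3 q3-x->q1 q3-y->q0

Remember how much of `xyy` the current input suffix matches. State q0 means no match yet; q1 means the last symbol is `x`; q2 means the last 2 symbols are `xy`; q3 means the last 3 symbols are `xyy`. Only q3 accepts. On a mismatch, fall back to the longest proper suffix that is still a prefix of `xyy`.
With 4 states:
        x   y  
>  q0   q1  q0 
   q1   q1  q2 
   q2   q1  q3 
 * q3   q1  q0 
(> = start, * = accepting)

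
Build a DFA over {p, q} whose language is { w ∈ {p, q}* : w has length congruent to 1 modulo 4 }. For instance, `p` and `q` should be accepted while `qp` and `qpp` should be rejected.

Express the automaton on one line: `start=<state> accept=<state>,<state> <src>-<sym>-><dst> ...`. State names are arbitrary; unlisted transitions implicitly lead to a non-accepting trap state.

Only the length mod 4 matters, so use a 4-cycle: from any state, every input symbol moves to the next state, wrapping D back to A. Mark B accepting.
4 states suffice.
       p  q 
>  A   B  B 
 * B   C  C 
   C   D  D 
   D   A  A 
(> = start, * = accepting)

start=A accept=B A-p->B A-q->B B-p->C B-q->C C-p->D C-q->D D-p->A D-q->A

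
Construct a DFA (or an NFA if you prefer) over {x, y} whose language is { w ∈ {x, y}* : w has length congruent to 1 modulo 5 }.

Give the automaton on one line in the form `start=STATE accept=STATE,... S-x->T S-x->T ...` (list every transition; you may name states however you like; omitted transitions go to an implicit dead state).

start=s0 accept=s1 s0-x->s1 s0-y->s1 s1-x->s2 s1-y->s2 s2-x->s3 s2-y->s3 s3-x->s4 s3-y->s4 s4-x->s0 s4-y->s0

Count input length modulo 5: every symbol advances one step around the cycle s0 → s1 → s2 → s3 → s4 → s0. Accept at s1.
5 states suffice.
        x   y  
>  s0   s1  s1 
 * s1   s2  s2 
   s2   s3  s3 
   s3   s4  s4 
   s4   s0  s0 
(> = start, * = accepting)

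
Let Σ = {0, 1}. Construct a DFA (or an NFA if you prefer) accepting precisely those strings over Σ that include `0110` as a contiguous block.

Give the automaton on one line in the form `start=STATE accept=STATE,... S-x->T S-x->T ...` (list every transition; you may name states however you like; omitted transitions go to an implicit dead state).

Track how much of `0110` has been matched so far: state A is no progress, E is the absorbing accept state reached once `0110` has occurred. Intermediate states record partial matches; on a mismatch, fall back to the longest reusable overlap.
       0  1 
>  A   B  A 
   B   B  C 
   C   B  D 
   D   E  A 
 * E   E  E 
(> = start, * = accepting)

start=A accept=E A-0->B A-1->A B-0->B B-1->C C-0->B C-1->D D-0->E D-1->A E-0->E E-1->E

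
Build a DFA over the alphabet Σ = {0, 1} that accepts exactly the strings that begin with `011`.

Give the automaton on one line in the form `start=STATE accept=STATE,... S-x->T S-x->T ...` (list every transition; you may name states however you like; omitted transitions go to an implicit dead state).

start=A accept=D A-0->B A-1->E B-0->E B-1->C C-0->E C-1->D D-0->D D-1->D E-0->E E-1->E

Walk along `011` while the input agrees: from A take `0` to B, and so on. Any deviation drops to the rejecting sink E. Once D is reached the prefix is confirmed and every continuation is accepted.
5 states suffice.
       0  1 
>  A   B  E 
   B   E  C 
   C   E  D 
 * D   D  D 
   E   E  E 
(> = start, * = accepting)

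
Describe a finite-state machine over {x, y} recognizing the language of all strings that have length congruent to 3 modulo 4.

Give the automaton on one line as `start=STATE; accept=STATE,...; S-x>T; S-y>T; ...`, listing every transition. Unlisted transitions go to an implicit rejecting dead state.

Count input length modulo 4: every symbol advances one step around the cycle q0 → q1 → q2 → q3 → q0. Accept at q3.
        x   y  
>  q0   q1  q1 
   q1   q2  q2 
   q2   q3  q3 
 * q3   q0  q0 
(> = start, * = accepting)

start=q0; accept=q3; q0-x>q1; q0-y>q1; q1-x>q2; q1-y>q2; q2-x>q3; q2-y>q3; q3-x>q0; q3-y>q0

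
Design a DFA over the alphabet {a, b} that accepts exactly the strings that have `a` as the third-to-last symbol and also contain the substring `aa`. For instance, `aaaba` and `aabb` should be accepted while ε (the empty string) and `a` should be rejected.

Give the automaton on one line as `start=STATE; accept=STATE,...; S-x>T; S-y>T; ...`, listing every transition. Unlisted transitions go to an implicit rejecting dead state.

start=s0; accept=s7,s8,s15,s16; s0-a>s1; s0-b>s2; s1-a>s3; s1-b>s4; s2-a>s5; s2-b>s6; s3-a>s7; s3-b>s8; s4-a>s9; s4-b>s10; s5-a>s11; s5-b>s12; s6-a>s13; s6-b>s14; s7-a>s7; s7-b>s8; s8-a>s15; s8-b>s16; s9-a>s11; s9-b>s12; s10-a>s13; s10-b>s14; s11-a>s7; s11-b>s8; s12-a>s9; s12-b>s10; s13-a>s11; s13-b>s12; s14-a>s13; s14-b>s14; s15-a>s11; s15-b>s17; s16-a>s18; s16-b>s19; s17-a>s15; s17-b>s16; s18-a>s11; s18-b>s17; s19-a>s18; s19-b>s19

Build one automaton per condition and run them in lockstep. One (15 states) tracks the last 3 symbols read; the other (3 states) tracks whether and how much of `aa` has been seen. Each combined state is a pair, one component from each; accept when both components accept.
A 20-state machine:
          a    b  
>  s0     s1   s2 
   s1     s3   s4 
   s2     s5   s6 
   s3     s7   s8 
   s4     s9  s10 
   s5    s11  s12 
   s6    s13  s14 
 * s7     s7   s8 
 * s8    s15  s16 
   s9    s11  s12 
   s10   s13  s14 
   s11    s7   s8 
   s12    s9  s10 
   s13   s11  s12 
   s14   s13  s14 
 * s15   s11  s17 
 * s16   s18  s19 
   s17   s15  s16 
   s18   s11  s17 
   s19   s18  s19 
(> = start, * = accepting)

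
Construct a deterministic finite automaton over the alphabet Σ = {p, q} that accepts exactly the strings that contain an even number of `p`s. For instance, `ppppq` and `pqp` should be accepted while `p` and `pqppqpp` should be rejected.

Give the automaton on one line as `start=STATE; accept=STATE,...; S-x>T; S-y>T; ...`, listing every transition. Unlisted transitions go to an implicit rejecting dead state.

The only thing that matters is how many `p`s have appeared, reduced mod 2. Use one state per residue: S0 for 0, …, S1 for 1. Reading `p` moves to the next residue; anything else stays put. S0 is accepting.
A 2-state machine:
        p   q  
>* S0   S1  S0 
   S1   S0  S1 
(> = start, * = accepting)

start=S0; accept=S0; S0-p>S1; S0-q>S0; S1-p>S0; S1-q>S1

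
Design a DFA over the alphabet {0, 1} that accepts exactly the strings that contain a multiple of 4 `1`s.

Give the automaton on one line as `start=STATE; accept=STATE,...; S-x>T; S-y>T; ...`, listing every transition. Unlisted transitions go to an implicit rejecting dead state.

The only thing that matters is how many `1`s have appeared, reduced mod 4. Use one state per residue: A for 0, …, D for 3. Reading `1` moves to the next residue; anything else stays put. A is accepting.
4 states suffice.
       0  1 
>* A   A  B 
   B   B  C 
   C   C  D 
   D   D  A 
(> = start, * = accepting)

start=A; accept=A; A-0>A; A-1>B; B-0>B; B-1>C; C-0>C; C-1>D; D-0>D; D-1>A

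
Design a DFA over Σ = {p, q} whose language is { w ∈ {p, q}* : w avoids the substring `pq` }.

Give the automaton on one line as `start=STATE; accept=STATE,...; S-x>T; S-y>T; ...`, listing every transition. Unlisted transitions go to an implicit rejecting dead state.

This is the complement of 'contains `pq`'. Use the same substring-matching states — S0 through S2 holding how much of `pq` has just been matched — but flip the accepting set: everything except the trap S2 accepts.
        p   q  
>* S0   S1  S0 
 * S1   S1  S2 
   S2   S2  S2 
(> = start, * = accepting)

start=S0; accept=S0,S1; S0-p>S1; S0-q>S0; S1-p>S1; S1-q>S2; S2-p>S2; S2-q>S2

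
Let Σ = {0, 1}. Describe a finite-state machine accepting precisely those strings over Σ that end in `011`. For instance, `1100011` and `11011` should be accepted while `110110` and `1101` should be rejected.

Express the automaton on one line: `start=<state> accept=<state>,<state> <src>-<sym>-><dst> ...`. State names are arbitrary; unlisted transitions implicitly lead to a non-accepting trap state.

Remember how much of `011` the current input suffix matches. State A means no match yet; B means the last symbol is `0`; C means the last 2 symbols are `01`; D means the last 3 symbols are `011`. Only D accepts. On a mismatch, fall back to the longest proper suffix that is still a prefix of `011`.
A 4-state machine:
       0  1 
>  A   B  A 
   B   B  C 
   C   B  D 
 * D   B  A 
(> = start, * = accepting)

start=A accept=D A-0->B A-1->A B-0->B B-1->C C-0->B C-1->D D-0->B D-1->A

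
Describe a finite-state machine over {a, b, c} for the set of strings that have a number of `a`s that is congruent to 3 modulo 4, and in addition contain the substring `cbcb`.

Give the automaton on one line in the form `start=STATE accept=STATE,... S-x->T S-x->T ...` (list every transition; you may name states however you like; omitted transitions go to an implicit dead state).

start=S0 accept=S19 S0-a->S1 S0-b->S0 S0-c->S2 S1-a->S3 S1-b->S1 S1-c->S4 S2-a->S1 S2-b->S5 S2-c->S2 S3-a->S6 S3-b->S3 S3-c->S7 S4-a->S3 S4-b->S8 S4-c->S4 S5-a->S1 S5-b->S0 S5-c->S9 S6-a->S0 S6-b->S6 S6-c->S10 S7-a->S6 S7-b->S11 S7-c->S7 S8-a->S3 S8-b->S1 S8-c->S12 S9-a->S1 S9-b->S13 S9-c->S2 S10-a->S0 S10-b->S14 S10-c->S10 S11-a->S6 S11-b->S3 S11-c->S15 S12-a->S3 S12-b->S16 S12-c->S4 S13-a->S16 S13-b->S13 S13-c->S13 S14-a->S0 S14-b->S6 S14-c->S17 S15-a->S6 S15-b->S18 S15-c->S7 S16-a->S18 S16-b->S16 S16-c->S16 S17-a->S0 S17-b->S19 S17-c->S10 S18-a->S19 S18-b->S18 S18-c->S18 S19-a->S13 S19-b->S19 S19-c->S19

Build one automaton per condition and run them in lockstep. One (4 states) tracks the count of `a`s modulo 4; the other (5 states) tracks whether and how much of `cbcb` has been seen. Each combined state is a pair, one component from each; accept when both components accept.
          a    b    c  
>  S0     S1   S0   S2 
   S1     S3   S1   S4 
   S2     S1   S5   S2 
   S3     S6   S3   S7 
   S4     S3   S8   S4 
   S5     S1   S0   S9 
   S6     S0   S6  S10 
   S7     S6  S11   S7 
   S8     S3   S1  S12 
   S9     S1  S13   S2 
   S10    S0  S14  S10 
   S11    S6   S3  S15 
   S12    S3  S16   S4 
   S13   S16  S13  S13 
   S14    S0   S6  S17 
   S15    S6  S18   S7 
   S16   S18  S16  S16 
   S17    S0  S19  S10 
   S18   S19  S18  S18 
 * S19   S13  S19  S19 
(> = start, * = accepting)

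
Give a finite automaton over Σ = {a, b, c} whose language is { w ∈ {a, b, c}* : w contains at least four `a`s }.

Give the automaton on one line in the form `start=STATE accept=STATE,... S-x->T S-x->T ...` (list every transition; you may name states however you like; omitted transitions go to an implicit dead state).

Only the number of `a`s matters, and only up to 5. Make a chain S0 → S1 → S2 → S3 → S4 → S5 advanced by each `a` (with S5 absorbing); every other symbol self-loops. The accepting set is {S4, S5}.
A 6-state machine:
        a   b   c  
>  S0   S1  S0  S0 
   S1   S2  S1  S1 
   S2   S3  S2  S2 
   S3   S4  S3  S3 
 * S4   S5  S4  S4 
 * S5   S5  S5  S5 
(> = start, * = accepting)

start=S0 accept=S4,S5 S0-a->S1 S0-b->S0 S0-c->S0 S1-a->S2 S1-b->S1 S1-c->S1 S2-a->S3 S2-b->S2 S2-c->S2 S3-a->S4 S3-b->S3 S3-c->S3 S4-a->S5 S4-b->S4 S4-c->S4 S5-a->S5 S5-b->S5 S5-c->S5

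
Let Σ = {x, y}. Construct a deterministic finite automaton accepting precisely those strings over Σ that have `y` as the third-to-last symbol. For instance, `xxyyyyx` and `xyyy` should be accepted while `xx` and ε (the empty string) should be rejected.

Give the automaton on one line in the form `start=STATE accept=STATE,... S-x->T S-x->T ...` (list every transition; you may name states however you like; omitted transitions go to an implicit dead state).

start=A accept=L,M,N,O A-x->B A-y->C B-x->D B-y->E C-x->F C-y->G D-x->H D-y->I E-x->J E-y->K F-x->L F-y->M G-x->N G-y->O H-x->H H-y->I I-x->J I-y->K J-x->L J-y->M K-x->N K-y->O L-x->H L-y->I M-x->J M-y->K N-x->L N-y->M O-x->N O-y->O

A DFA must remember the last 3 symbols (since which symbol is third-to-last isn't known until the input ends). Use one state per possible window of the last ≤3 symbols; accept from those whose window starts with `y`.
A 15-state machine:
       x  y 
>  A   B  C 
   B   D  E 
   C   F  G 
   D   H  I 
   E   J  K 
   F   L  M 
   G   N  O 
   H   H  I 
   I   J  K 
   J   L  M 
   K   N  O 
 * L   H  I 
 * M   J  K 
 * N   L  M 
 * O   N  O 
(> = start, * = accepting)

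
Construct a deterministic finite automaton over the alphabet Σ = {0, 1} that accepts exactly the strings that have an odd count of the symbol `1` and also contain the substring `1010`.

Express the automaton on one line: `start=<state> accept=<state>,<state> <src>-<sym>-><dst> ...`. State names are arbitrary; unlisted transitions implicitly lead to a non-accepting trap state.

Run two small machines in parallel and take their product. The first has 2 states tracking the count of `1`s modulo 2; the second has 5 states tracking whether and how much of `1010` has been seen. A product state is a pair (one from each), accepting exactly when both do.
        0   1  
>  s0   s0  s1 
   s1   s2  s3 
   s2   s4  s5 
   s3   s6  s1 
   s4   s4  s3 
   s5   s7  s1 
   s6   s0  s8 
   s7   s7  s9 
   s8   s9  s3 
 * s9   s9  s7 
(> = start, * = accepting)

start=s0 accept=s9 s0-0->s0 s0-1->s1 s1-0->s2 s1-1->s3 s2-0->s4 s2-1->s5 s3-0->s6 s3-1->s1 s4-0->s4 s4-1->s3 s5-0->s7 s5-1->s1 s6-0->s0 s6-1->s8 s7-0->s7 s7-1->s9 s8-0->s9 s8-1->s3 s9-0->s9 s9-1->s7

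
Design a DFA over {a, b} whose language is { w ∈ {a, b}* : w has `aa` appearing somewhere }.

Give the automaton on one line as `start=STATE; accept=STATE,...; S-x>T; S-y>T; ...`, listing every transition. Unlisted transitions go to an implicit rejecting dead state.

start=q0; accept=q2; q0-a>q1; q0-b>q0; q1-a>q2; q1-b>q0; q2-a>q2; q2-b>q2

States q0..q1 record the length of the longest prefix of `aa` that matches the current input suffix. Reaching q2 means `aa` has been seen, and we stay there forever. Accept from q2.
3 states suffice.
        a   b  
>  q0   q1  q0 
   q1   q2  q0 
 * q2   q2  q2 
(> = start, * = accepting)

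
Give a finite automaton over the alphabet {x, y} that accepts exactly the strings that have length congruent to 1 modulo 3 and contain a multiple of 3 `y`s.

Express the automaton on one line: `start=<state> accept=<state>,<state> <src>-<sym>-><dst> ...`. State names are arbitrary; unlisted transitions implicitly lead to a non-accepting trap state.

start=A accept=B A-x->B A-y->C B-x->D B-y->E C-x->E C-y->F D-x->A D-y->G E-x->G E-y->H F-x->H F-y->A G-x->C G-y->I H-x->I H-y->B I-x->F I-y->D

Handle the two conditions separately and then intersect. One (3 states) tracks the input length modulo 3; the other (3 states) tracks the count of `y`s modulo 3. Each combined state is a pair, one component from each; accept when both components accept.
A 9-state machine:
       x  y 
>  A   B  C 
 * B   D  E 
   C   E  F 
   D   A  G 
   E   G  H 
   F   H  A 
   G   C  I 
   H   I  B 
   I   F  D 
(> = start, * = accepting)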